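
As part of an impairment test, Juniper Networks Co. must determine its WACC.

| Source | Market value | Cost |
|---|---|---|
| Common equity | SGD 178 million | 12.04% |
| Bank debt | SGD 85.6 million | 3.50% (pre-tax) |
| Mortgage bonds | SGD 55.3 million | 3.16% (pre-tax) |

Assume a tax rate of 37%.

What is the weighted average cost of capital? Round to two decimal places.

7.66%

Total capital V = 178 + 85.6 + 55.3 = 318.9.
Equity: weight = 178/318.9 = 0.5582; cost = 12.04%.
Bank debt: weight = 85.6/318.9 = 0.2684; after-tax cost = 3.5% × (1 − 37%) = 2.2050%.
Mortgage bonds: weight = 55.3/318.9 = 0.1734; after-tax cost = 3.16% × (1 − 37%) = 1.9908%.
WACC = 0.5582 × 12.0400% + 0.2684 × 2.2050% + 0.1734 × 1.9908% = 7.6574%.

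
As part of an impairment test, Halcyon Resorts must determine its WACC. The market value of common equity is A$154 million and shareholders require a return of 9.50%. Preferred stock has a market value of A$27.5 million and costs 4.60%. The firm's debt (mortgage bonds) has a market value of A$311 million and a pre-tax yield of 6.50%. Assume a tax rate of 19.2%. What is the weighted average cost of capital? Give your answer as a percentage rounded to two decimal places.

Total capital V = 154 + 27.5 + 311 = 492.5.
Equity: weight = 154/492.5 = 0.3127; cost = 9.5%.
Preferred: weight = 27.5/492.5 = 0.0558; cost = 4.6%.
Mortgage bonds: weight = 311/492.5 = 0.6315; after-tax cost = 6.5% × (1 − 19.2%) = 5.2520%.
WACC = 0.3127 × 9.5000% + 0.0558 × 4.6000% + 0.6315 × 5.2520% = 6.5439%.

6.54%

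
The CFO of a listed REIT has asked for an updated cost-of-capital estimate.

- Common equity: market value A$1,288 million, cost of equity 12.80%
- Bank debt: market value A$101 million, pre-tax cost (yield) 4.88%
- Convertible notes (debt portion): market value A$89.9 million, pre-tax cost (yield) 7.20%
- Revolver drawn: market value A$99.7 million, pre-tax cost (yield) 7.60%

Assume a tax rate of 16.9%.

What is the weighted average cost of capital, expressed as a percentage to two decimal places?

Total capital V = 1288 + 101 + 89.9 + 99.7 = 1578.6.
Equity: weight = 1288/1578.6 = 0.8159; cost = 12.8%.
Bank debt: weight = 101/1578.6 = 0.0640; after-tax cost = 4.88% × (1 − 16.9%) = 4.0553%.
Convertible notes (debt portion): weight = 89.9/1578.6 = 0.0569; after-tax cost = 7.2% × (1 − 16.9%) = 5.9832%.
Revolver drawn: weight = 99.7/1578.6 = 0.0632; after-tax cost = 7.6% × (1 − 16.9%) = 6.3156%.
WACC = 0.8159 × 12.8000% + 0.0640 × 4.0553% + 0.0569 × 5.9832% + 0.0632 × 6.3156% = 11.4428%.

11.44%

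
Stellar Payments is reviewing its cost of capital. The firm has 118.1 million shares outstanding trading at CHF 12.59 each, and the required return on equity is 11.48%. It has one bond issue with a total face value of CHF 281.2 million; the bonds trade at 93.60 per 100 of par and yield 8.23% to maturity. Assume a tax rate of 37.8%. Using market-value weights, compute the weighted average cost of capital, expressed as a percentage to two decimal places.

10.52%

Market value of equity E = 12.59 × 118.1m = 1486.879m. Market value of debt D = 281.2m × 93.6/100 = 263.2032m.
Total capital V = 1486.879 + 263.2032 = 1750.0822.
Equity: weight = 1486.879/1750.0822 = 0.8496; cost = 11.48%.
Bonds outstanding: weight = 263.2032/1750.0822 = 0.1504; after-tax cost = 8.23% × (1 − 37.8%) = 5.1191%.
WACC = 0.8496 × 11.4800% + 0.1504 × 5.1191% = 10.5233%.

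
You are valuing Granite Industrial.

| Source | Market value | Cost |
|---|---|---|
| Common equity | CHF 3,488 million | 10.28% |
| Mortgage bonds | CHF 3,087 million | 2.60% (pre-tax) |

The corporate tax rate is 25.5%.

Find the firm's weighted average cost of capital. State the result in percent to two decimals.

Total capital V = 3488 + 3087 = 6575.
Equity: weight = 3488/6575 = 0.5305; cost = 10.28%.
Mortgage bonds: weight = 3087/6575 = 0.4695; after-tax cost = 2.6% × (1 − 25.5%) = 1.9370%.
WACC = 0.5305 × 10.2800% + 0.4695 × 1.9370% = 6.3629%.

6.36%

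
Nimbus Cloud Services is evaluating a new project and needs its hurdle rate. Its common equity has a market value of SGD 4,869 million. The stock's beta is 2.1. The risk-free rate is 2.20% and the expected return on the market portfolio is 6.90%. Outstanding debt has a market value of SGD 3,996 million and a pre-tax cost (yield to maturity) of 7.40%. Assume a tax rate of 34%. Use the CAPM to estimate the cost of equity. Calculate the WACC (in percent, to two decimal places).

Market risk premium = 6.9% − 2.2% = 4.7%.
Cost of equity via CAPM: Re = 2.2% + 2.1 × 4.7% = 12.0700%.
Total capital V = 4869 + 3996 = 8865.
Equity: weight = 4869/8865 = 0.5492; cost = 12.07%.
Debt: weight = 3996/8865 = 0.4508; after-tax cost = 7.4% × (1 − 34%) = 4.8840%.
WACC = 0.5492 × 12.0700% + 0.4508 × 4.8840% = 8.8308%.

8.83%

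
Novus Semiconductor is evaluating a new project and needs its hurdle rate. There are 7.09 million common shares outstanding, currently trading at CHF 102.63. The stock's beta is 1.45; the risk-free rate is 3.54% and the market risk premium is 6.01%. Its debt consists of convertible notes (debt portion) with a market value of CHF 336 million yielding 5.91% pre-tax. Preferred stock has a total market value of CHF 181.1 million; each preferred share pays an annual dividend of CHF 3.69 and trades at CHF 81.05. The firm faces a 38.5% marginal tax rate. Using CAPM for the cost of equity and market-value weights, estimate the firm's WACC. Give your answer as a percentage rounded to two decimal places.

Cost of equity via CAPM: Re = 3.54% + 1.45 × 6.01% = 12.2545%.
Cost of preferred: Rp = 3.69 / 81.05 = 4.5527%.
Market value of equity E = 102.63 × 7.09m = 727.6467m.
Total capital V = 727.6467 + 181.1 + 336 = 1244.7467.
Equity: weight = 727.6467/1244.7467 = 0.5846; cost = 12.2545%.
Preferred: weight = 181.1/1244.7467 = 0.1455; cost = 4.5527%.
Convertible notes (debt portion): weight = 336/1244.7467 = 0.2699; after-tax cost = 5.91% × (1 − 38.5%) = 3.6347%.
WACC = 0.5846 × 12.2545% + 0.1455 × 4.5527% + 0.2699 × 3.6347% = 8.8072%.

8.81%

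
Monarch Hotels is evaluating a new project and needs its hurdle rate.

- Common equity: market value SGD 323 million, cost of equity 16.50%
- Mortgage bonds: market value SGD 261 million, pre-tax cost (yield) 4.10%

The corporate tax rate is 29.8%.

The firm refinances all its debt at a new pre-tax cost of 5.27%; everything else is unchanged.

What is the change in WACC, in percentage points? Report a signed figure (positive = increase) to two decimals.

Current WACC:
Total capital V = 323 + 261 = 584.
Equity: weight = 323/584 = 0.5531; cost = 16.5%.
Mortgage bonds: weight = 261/584 = 0.4469; after-tax cost = 4.1% × (1 − 29.8%) = 2.8782%.
WACC = 0.5531 × 16.5000% + 0.4469 × 2.8782% = 10.4122%.
After the change:
Total capital V = 323 + 261 = 584.
Equity: weight = 323/584 = 0.5531; cost = 16.5%.
Mortgage bonds: weight = 261/584 = 0.4469; after-tax cost = 5.27% × (1 − 29.8%) = 3.6995%.
WACC = 0.5531 × 16.5000% + 0.4469 × 3.6995% = 10.7792%.
Change in WACC = 10.7792% − 10.4122% = 0.3671 pp.

+0.37 pp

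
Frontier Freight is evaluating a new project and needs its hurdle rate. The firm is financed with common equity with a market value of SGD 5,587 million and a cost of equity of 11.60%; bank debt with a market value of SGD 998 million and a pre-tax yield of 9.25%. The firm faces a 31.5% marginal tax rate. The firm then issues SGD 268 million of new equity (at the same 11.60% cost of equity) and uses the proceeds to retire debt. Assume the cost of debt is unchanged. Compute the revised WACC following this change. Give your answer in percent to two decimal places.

After the change:
Total capital V = 5855 + 730 = 6585.
Equity: weight = 5855/6585 = 0.8891; cost = 11.6%.
Bank debt: weight = 730/6585 = 0.1109; after-tax cost = 9.25% × (1 − 31.5%) = 6.3363%.
WACC = 0.8891 × 11.6000% + 0.1109 × 6.3363% = 11.0165%.

11.02%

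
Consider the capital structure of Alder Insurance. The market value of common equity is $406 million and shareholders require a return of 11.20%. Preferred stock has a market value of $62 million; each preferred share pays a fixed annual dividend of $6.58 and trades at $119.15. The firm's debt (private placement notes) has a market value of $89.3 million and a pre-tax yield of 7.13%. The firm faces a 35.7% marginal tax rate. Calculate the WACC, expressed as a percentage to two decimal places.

9.51%

Cost of preferred: Rp = 6.58 / 119.15 = 5.5225%.
Total capital V = 406 + 62 + 89.3 = 557.3.
Equity: weight = 406/557.3 = 0.7285; cost = 11.2%.
Preferred: weight = 62/557.3 = 0.1113; cost = 5.5225%.
Private placement notes: weight = 89.3/557.3 = 0.1602; after-tax cost = 7.13% × (1 − 35.7%) = 4.5846%.
WACC = 0.7285 × 11.2000% + 0.1113 × 5.5225% + 0.1602 × 4.5846% = 9.5083%.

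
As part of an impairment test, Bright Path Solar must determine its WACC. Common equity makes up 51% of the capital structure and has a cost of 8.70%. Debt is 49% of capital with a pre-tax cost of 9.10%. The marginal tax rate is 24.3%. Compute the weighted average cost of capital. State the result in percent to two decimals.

7.81%

After-tax cost of debt = 9.1% × (1 − 24.3%) = 6.8887%.
WACC = 0.510 × 8.7000% + 0.490 × 6.8887% = 7.8125%.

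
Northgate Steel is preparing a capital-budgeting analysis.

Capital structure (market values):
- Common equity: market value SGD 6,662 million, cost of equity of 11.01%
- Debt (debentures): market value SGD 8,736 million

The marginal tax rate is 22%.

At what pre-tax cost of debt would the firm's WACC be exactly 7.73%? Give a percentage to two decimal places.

Total capital V = 6662 + 8736 = 15398.
Equity weight = 6662/15398 = 0.4327.
Debentures weight = 8736/15398 = 0.5673.
Equity contribution = 0.4327 × 11.01% = 4.7635%.
Remaining for debt = 7.73% − 4.7635% = 2.9665%.
Rd × (1 − 22%) × 0.5673 = 2.9665%  ⇒  Rd = 6.7035%.

6.70%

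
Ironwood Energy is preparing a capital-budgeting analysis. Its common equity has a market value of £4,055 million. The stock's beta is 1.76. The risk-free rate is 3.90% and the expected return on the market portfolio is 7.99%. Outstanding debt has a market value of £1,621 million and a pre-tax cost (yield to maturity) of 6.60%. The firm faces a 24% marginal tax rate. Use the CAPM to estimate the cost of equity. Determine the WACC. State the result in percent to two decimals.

Market risk premium = 7.99% − 3.9% = 4.09%.
Cost of equity via CAPM: Re = 3.9% + 1.76 × 4.09% = 11.0984%.
Total capital V = 4055 + 1621 = 5676.
Equity: weight = 4055/5676 = 0.7144; cost = 11.0984%.
Debt: weight = 1621/5676 = 0.2856; after-tax cost = 6.6% × (1 − 24%) = 5.0160%.
WACC = 0.7144 × 11.0984% + 0.2856 × 5.0160% = 9.3613%.

9.36%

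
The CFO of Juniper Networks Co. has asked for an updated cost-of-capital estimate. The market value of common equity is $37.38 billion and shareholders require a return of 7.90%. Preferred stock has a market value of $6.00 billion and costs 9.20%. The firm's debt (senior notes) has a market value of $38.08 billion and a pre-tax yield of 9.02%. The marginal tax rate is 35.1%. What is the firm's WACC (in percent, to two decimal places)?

Total capital V = 37.38 + 6 + 38.08 = 81.46.
Equity: weight = 37.38/81.46 = 0.4589; cost = 7.9%.
Preferred: weight = 6/81.46 = 0.0737; cost = 9.2%.
Senior notes: weight = 38.08/81.46 = 0.4675; after-tax cost = 9.02% × (1 − 35.1%) = 5.8540%.
WACC = 0.4589 × 7.9000% + 0.0737 × 9.2000% + 0.4675 × 5.8540% = 7.0393%.

7.04%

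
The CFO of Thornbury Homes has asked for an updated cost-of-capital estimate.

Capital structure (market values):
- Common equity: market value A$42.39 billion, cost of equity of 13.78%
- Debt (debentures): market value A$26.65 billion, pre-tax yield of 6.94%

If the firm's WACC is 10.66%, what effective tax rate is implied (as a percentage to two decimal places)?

17.91%

Total capital V = 42.39 + 26.65 = 69.04.
Equity weight = 42.39/69.04 = 0.6140.
Debentures weight = 26.65/69.04 = 0.3860.
Equity contribution = 0.6140 × 13.78% = 8.4608%.
Debt contribution must be 10.66% − 8.4608% = 2.1992%.
0.3860 × 6.94% × (1 − T) = 2.1992%  ⇒  (1 − T) = 0.8209.
T = 17.9068%.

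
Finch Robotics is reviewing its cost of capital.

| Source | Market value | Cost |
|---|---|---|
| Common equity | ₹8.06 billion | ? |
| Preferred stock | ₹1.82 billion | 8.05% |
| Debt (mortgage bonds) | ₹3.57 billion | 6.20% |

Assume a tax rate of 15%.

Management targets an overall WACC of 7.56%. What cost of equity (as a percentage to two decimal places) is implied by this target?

Total capital V = 8.06 + 1.82 + 3.57 = 13.45.
Equity weight = 8.06/13.45 = 0.5993.
Preferred weight = 1.82/13.45 = 0.1353.
Mortgage bonds weight = 3.57/13.45 = 0.2654.
Debt contribution = 0.2654 × 6.2% × (1 − 15%) = 1.3988%.
Preferred contribution = 0.1353 × 8.05% = 1.0893%.
Required equity contribution = 7.56% − 2.4881% = 5.0719%.
Re = 5.0719% / 0.5993 = 8.4637%.

8.46%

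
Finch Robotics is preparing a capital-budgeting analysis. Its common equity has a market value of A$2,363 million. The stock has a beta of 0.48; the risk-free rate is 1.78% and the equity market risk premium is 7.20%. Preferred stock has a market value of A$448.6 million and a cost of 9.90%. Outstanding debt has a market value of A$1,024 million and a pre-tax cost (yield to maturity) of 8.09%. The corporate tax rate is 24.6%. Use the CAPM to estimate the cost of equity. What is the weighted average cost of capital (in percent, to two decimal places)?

Cost of equity via CAPM: Re = 1.78% + 0.48 × 7.2% = 5.2360%.
Total capital V = 2363 + 448.6 + 1024 = 3835.6.
Equity: weight = 2363/3835.6 = 0.6161; cost = 5.236%.
Preferred: weight = 448.6/3835.6 = 0.1170; cost = 9.9%.
Debt: weight = 1024/3835.6 = 0.2670; after-tax cost = 8.09% × (1 − 24.6%) = 6.0999%.
WACC = 0.6161 × 5.2360% + 0.1170 × 9.9000% + 0.2670 × 6.0999% = 6.0121%.

6.01%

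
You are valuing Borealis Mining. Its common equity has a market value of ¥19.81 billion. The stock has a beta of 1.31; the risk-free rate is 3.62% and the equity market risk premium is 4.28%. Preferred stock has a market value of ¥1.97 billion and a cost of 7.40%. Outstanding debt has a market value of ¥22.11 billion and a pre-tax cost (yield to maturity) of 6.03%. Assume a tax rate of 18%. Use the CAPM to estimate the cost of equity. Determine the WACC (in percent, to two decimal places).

Cost of equity via CAPM: Re = 3.62% + 1.31 × 4.28% = 9.2268%.
Total capital V = 19.81 + 1.97 + 22.11 = 43.89.
Equity: weight = 19.81/43.89 = 0.4514; cost = 9.2268%.
Preferred: weight = 1.97/43.89 = 0.0449; cost = 7.4%.
Debt: weight = 22.11/43.89 = 0.5038; after-tax cost = 6.03% × (1 − 18%) = 4.9446%.
WACC = 0.4514 × 9.2268% + 0.0449 × 7.4000% + 0.5038 × 4.9446% = 6.9876%.

6.99%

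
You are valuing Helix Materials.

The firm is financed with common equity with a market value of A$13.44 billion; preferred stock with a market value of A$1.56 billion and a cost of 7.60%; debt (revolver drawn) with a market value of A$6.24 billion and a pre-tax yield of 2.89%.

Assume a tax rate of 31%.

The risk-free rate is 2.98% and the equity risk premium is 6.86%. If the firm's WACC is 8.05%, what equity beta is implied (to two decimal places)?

1.16

Total capital V = 13.44 + 1.56 + 6.24 = 21.24.
Equity weight = 13.44/21.24 = 0.6328.
Preferred weight = 1.56/21.24 = 0.0734.
Revolver drawn weight = 6.24/21.24 = 0.2938.
Debt contribution = 0.2938 × 2.89% × (1 − 31%) = 0.5858%.
Preferred contribution = 0.0734 × 7.6% = 0.5582%.
Required equity contribution = 8.05% − 1.1440% = 6.9060%  ⇒  Re = 10.9139%.
CAPM: 10.9139% = 2.98% + β × 6.86%  ⇒  β = 1.1565.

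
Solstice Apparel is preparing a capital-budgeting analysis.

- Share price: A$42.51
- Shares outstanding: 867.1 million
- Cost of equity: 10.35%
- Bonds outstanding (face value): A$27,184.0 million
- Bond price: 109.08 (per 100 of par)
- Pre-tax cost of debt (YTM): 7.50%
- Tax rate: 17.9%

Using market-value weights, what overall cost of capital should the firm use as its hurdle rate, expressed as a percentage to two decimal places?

Market value of equity E = 42.51 × 867.1m = 36860.421m. Market value of debt D = 27184m × 109.08/100 = 29652.3072m.
Total capital V = 36860.421 + 29652.3072 = 66512.7282.
Equity: weight = 36860.421/66512.7282 = 0.5542; cost = 10.35%.
Bonds outstanding: weight = 29652.3072/66512.7282 = 0.4458; after-tax cost = 7.5% × (1 − 17.9%) = 6.1575%.
WACC = 0.5542 × 10.3500% + 0.4458 × 6.1575% = 8.4809%.

8.48%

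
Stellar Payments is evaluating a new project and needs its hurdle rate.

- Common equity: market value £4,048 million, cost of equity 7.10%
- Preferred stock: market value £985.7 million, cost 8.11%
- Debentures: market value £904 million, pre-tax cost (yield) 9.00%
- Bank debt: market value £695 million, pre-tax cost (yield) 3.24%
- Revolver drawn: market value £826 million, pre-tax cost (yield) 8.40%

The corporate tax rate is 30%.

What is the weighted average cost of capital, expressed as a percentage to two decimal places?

Total capital V = 4048 + 985.7 + 904 + 695 + 826 = 7458.7.
Equity: weight = 4048/7458.7 = 0.5427; cost = 7.1%.
Preferred: weight = 985.7/7458.7 = 0.1322; cost = 8.11%.
Debentures: weight = 904/7458.7 = 0.1212; after-tax cost = 9% × (1 − 30%) = 6.3000%.
Bank debt: weight = 695/7458.7 = 0.0932; after-tax cost = 3.24% × (1 − 30%) = 2.2680%.
Revolver drawn: weight = 826/7458.7 = 0.1107; after-tax cost = 8.4% × (1 − 30%) = 5.8800%.
WACC = 0.5427 × 7.1000% + 0.1322 × 8.1100% + 0.1212 × 6.3000% + 0.0932 × 2.2680% + 0.1107 × 5.8800% = 6.5512%.

6.55%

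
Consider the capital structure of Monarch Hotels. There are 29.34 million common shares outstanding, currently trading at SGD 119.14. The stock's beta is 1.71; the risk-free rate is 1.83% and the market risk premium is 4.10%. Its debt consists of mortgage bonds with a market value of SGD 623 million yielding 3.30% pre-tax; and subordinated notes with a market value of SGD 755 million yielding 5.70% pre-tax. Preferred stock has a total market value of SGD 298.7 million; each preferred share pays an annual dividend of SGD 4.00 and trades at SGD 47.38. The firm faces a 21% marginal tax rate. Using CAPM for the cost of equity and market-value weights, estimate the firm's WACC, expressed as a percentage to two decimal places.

7.43%

Cost of equity via CAPM: Re = 1.83% + 1.71 × 4.1% = 8.8410%.
Cost of preferred: Rp = 4.0 / 47.38 = 8.4424%.
Market value of equity E = 119.14 × 29.34m = 3495.5676m.
Total capital V = 3495.5676 + 298.7 + 623 + 755 = 5172.2676.
Equity: weight = 3495.5676/5172.2676 = 0.6758; cost = 8.841%.
Preferred: weight = 298.7/5172.2676 = 0.0578; cost = 8.4424%.
Mortgage bonds: weight = 623/5172.2676 = 0.1205; after-tax cost = 3.3% × (1 − 21%) = 2.6070%.
Subordinated notes: weight = 755/5172.2676 = 0.1460; after-tax cost = 5.7% × (1 − 21%) = 4.5030%.
WACC = 0.6758 × 8.8410% + 0.0578 × 8.4424% + 0.1205 × 2.6070% + 0.1460 × 4.5030% = 7.4339%.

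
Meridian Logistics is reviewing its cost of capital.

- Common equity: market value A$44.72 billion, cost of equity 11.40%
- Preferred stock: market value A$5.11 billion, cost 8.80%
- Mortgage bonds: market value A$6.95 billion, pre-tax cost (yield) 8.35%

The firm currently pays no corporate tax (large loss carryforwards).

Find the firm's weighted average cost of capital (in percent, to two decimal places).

10.79%

Total capital V = 44.72 + 5.11 + 6.95 = 56.78.
Equity: weight = 44.72/56.78 = 0.7876; cost = 11.4%.
Preferred: weight = 5.11/56.78 = 0.0900; cost = 8.8%.
Mortgage bonds: weight = 6.95/56.78 = 0.1224; after-tax cost = 8.35% × (1 − 0%) = 8.3500%.
WACC = 0.7876 × 11.4000% + 0.0900 × 8.8000% + 0.1224 × 8.3500% = 10.7927%.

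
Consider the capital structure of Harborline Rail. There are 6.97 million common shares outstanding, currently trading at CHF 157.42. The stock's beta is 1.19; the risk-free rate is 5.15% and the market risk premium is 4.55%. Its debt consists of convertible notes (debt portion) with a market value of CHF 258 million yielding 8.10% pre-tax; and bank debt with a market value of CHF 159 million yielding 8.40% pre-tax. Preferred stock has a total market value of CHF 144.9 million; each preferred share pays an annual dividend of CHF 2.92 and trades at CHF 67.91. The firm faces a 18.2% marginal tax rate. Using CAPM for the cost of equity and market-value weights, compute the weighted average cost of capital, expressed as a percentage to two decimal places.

Cost of equity via CAPM: Re = 5.15% + 1.19 × 4.55% = 10.5645%.
Cost of preferred: Rp = 2.92 / 67.91 = 4.2998%.
Market value of equity E = 157.42 × 6.97m = 1097.2174m.
Total capital V = 1097.2174 + 144.9 + 258 + 159 = 1659.1174.
Equity: weight = 1097.2174/1659.1174 = 0.6613; cost = 10.5645%.
Preferred: weight = 144.9/1659.1174 = 0.0873; cost = 4.2998%.
Convertible notes (debt portion): weight = 258/1659.1174 = 0.1555; after-tax cost = 8.1% × (1 − 18.2%) = 6.6258%.
Bank debt: weight = 159/1659.1174 = 0.0958; after-tax cost = 8.4% × (1 − 18.2%) = 6.8712%.
WACC = 0.6613 × 10.5645% + 0.0873 × 4.2998% + 0.1555 × 6.6258% + 0.0958 × 6.8712% = 9.0509%.

9.05%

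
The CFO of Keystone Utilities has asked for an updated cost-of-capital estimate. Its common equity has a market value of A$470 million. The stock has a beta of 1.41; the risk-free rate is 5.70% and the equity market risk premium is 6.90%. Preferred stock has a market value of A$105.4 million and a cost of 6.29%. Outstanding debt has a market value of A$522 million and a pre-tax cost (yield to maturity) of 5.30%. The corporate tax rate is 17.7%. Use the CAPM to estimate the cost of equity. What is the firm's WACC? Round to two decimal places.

9.29%

Cost of equity via CAPM: Re = 5.7% + 1.41 × 6.9% = 15.4290%.
Total capital V = 470 + 105.4 + 522 = 1097.4.
Equity: weight = 470/1097.4 = 0.4283; cost = 15.429%.
Preferred: weight = 105.4/1097.4 = 0.0960; cost = 6.29%.
Debt: weight = 522/1097.4 = 0.4757; after-tax cost = 5.3% × (1 − 17.7%) = 4.3619%.
WACC = 0.4283 × 15.4290% + 0.0960 × 6.2900% + 0.4757 × 4.3619% = 9.2870%.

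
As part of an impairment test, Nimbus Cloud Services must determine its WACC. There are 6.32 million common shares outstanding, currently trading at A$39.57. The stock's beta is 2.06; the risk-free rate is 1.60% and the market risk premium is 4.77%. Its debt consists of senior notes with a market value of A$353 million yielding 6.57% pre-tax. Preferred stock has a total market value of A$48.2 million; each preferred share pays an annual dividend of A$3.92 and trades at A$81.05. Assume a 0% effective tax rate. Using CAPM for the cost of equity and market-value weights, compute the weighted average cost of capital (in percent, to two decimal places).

Cost of equity via CAPM: Re = 1.6% + 2.06 × 4.77% = 11.4262%.
Cost of preferred: Rp = 3.92 / 81.05 = 4.8365%.
Market value of equity E = 39.57 × 6.32m = 250.0824m.
Total capital V = 250.0824 + 48.2 + 353 = 651.2824.
Equity: weight = 250.0824/651.2824 = 0.3840; cost = 11.4262%.
Preferred: weight = 48.2/651.2824 = 0.0740; cost = 4.8365%.
Senior notes: weight = 353/651.2824 = 0.5420; after-tax cost = 6.57% × (1 − 0%) = 6.5700%.
WACC = 0.3840 × 11.4262% + 0.0740 × 4.8365% + 0.5420 × 6.5700% = 8.3064%.

8.31%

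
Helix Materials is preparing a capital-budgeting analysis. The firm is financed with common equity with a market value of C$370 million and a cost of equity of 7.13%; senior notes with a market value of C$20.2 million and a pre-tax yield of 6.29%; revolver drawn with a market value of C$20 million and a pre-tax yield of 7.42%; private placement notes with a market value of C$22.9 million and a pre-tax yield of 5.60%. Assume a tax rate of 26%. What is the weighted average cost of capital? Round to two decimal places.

Total capital V = 370 + 20.2 + 20 + 22.9 = 433.1.
Equity: weight = 370/433.1 = 0.8543; cost = 7.13%.
Senior notes: weight = 20.2/433.1 = 0.0466; after-tax cost = 6.29% × (1 − 26%) = 4.6546%.
Revolver drawn: weight = 20/433.1 = 0.0462; after-tax cost = 7.42% × (1 − 26%) = 5.4908%.
Private placement notes: weight = 22.9/433.1 = 0.0529; after-tax cost = 5.6% × (1 − 26%) = 4.1440%.
WACC = 0.8543 × 7.1300% + 0.0466 × 4.6546% + 0.0462 × 5.4908% + 0.0529 × 4.1440% = 6.7810%.

6.78%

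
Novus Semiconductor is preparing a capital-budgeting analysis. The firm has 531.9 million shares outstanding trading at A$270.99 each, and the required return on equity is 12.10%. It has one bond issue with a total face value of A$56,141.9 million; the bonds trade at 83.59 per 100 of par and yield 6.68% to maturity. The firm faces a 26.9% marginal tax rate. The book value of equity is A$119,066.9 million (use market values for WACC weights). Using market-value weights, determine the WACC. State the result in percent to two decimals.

10.33%

Market value of equity E = 270.99 × 531.9m = 144139.581m. Market value of debt D = 56141.9m × 83.59/100 = 46929.01421m.
Total capital V = 144139.581 + 46929.01421 = 191068.59521.
Equity: weight = 144139.581/191068.59521 = 0.7544; cost = 12.1%.
Bonds outstanding: weight = 46929.01421/191068.59521 = 0.2456; after-tax cost = 6.68% × (1 − 26.9%) = 4.8831%.
WACC = 0.7544 × 12.1000% + 0.2456 × 4.8831% = 10.3274%.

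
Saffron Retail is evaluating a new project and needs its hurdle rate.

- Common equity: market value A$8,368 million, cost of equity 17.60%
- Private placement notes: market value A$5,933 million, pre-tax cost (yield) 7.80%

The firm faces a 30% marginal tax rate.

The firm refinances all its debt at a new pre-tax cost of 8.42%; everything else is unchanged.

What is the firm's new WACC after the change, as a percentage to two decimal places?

After the change:
Total capital V = 8368 + 5933 = 14301.
Equity: weight = 8368/14301 = 0.5851; cost = 17.6%.
Private placement notes: weight = 5933/14301 = 0.4149; after-tax cost = 8.42% × (1 − 30%) = 5.8940%.
WACC = 0.5851 × 17.6000% + 0.4149 × 5.8940% = 12.7436%.

12.74%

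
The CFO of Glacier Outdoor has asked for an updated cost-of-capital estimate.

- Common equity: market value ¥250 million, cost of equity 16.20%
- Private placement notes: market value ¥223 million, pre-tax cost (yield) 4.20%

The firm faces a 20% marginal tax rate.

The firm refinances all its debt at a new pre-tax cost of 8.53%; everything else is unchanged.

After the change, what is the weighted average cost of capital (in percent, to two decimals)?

After the change:
Total capital V = 250 + 223 = 473.
Equity: weight = 250/473 = 0.5285; cost = 16.2%.
Private placement notes: weight = 223/473 = 0.4715; after-tax cost = 8.53% × (1 − 20%) = 6.8240%.
WACC = 0.5285 × 16.2000% + 0.4715 × 6.8240% = 11.7796%.

11.78%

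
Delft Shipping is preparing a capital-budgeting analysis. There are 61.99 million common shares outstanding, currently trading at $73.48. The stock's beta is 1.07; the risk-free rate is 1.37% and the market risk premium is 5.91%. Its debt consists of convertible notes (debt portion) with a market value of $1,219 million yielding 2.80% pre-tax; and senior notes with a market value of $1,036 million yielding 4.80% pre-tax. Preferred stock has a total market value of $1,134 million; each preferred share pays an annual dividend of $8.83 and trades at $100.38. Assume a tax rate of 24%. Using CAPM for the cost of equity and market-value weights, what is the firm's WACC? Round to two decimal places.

6.47%

Cost of equity via CAPM: Re = 1.37% + 1.07 × 5.91% = 7.6937%.
Cost of preferred: Rp = 8.83 / 100.38 = 8.7966%.
Market value of equity E = 73.48 × 61.99m = 4555.0252m.
Total capital V = 4555.0252 + 1134 + 1219 + 1036 = 7944.0252.
Equity: weight = 4555.0252/7944.0252 = 0.5734; cost = 7.6937%.
Preferred: weight = 1134/7944.0252 = 0.1427; cost = 8.7966%.
Convertible notes (debt portion): weight = 1219/7944.0252 = 0.1534; after-tax cost = 2.8% × (1 − 24%) = 2.1280%.
Senior notes: weight = 1036/7944.0252 = 0.1304; after-tax cost = 4.8% × (1 − 24%) = 3.6480%.
WACC = 0.5734 × 7.6937% + 0.1427 × 8.7966% + 0.1534 × 2.1280% + 0.1304 × 3.6480% = 6.4695%.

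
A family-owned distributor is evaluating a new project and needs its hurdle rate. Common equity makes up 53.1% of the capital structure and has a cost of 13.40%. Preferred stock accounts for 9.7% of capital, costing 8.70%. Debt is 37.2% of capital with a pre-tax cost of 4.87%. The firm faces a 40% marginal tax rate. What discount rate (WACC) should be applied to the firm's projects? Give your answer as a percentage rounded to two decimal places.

9.05%

After-tax cost of debt = 4.87% × (1 − 40%) = 2.9220%.
WACC = 0.531 × 13.4000% + 0.097 × 8.7000% + 0.372 × 2.9220% = 9.0463%.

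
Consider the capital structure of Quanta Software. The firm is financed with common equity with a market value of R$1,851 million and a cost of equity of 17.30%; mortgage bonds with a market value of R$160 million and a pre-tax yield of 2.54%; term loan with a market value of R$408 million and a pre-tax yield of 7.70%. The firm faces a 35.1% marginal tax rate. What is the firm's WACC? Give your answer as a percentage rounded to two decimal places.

Total capital V = 1851 + 160 + 408 = 2419.
Equity: weight = 1851/2419 = 0.7652; cost = 17.3%.
Mortgage bonds: weight = 160/2419 = 0.0661; after-tax cost = 2.54% × (1 − 35.1%) = 1.6485%.
Term loan: weight = 408/2419 = 0.1687; after-tax cost = 7.7% × (1 − 35.1%) = 4.9973%.
WACC = 0.7652 × 17.3000% + 0.0661 × 1.6485% + 0.1687 × 4.9973% = 14.1897%.

14.19%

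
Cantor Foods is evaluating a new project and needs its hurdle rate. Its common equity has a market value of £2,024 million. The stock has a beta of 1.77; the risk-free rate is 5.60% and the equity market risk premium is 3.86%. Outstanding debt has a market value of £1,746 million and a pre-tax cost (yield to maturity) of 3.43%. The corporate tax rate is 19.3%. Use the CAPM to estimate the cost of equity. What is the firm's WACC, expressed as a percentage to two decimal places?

Cost of equity via CAPM: Re = 5.6% + 1.77 × 3.86% = 12.4322%.
Total capital V = 2024 + 1746 = 3770.
Equity: weight = 2024/3770 = 0.5369; cost = 12.4322%.
Debt: weight = 1746/3770 = 0.4631; after-tax cost = 3.43% × (1 − 19.3%) = 2.7680%.
WACC = 0.5369 × 12.4322% + 0.4631 × 2.7680% = 7.9564%.

7.96%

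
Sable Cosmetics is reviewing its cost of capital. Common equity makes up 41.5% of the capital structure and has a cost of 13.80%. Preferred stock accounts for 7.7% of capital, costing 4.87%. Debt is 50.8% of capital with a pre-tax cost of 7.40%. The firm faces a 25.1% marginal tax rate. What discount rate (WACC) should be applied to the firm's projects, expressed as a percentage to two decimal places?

After-tax cost of debt = 7.4% × (1 − 25.1%) = 5.5426%.
WACC = 0.415 × 13.8000% + 0.077 × 4.8700% + 0.508 × 5.5426% = 8.9176%.

8.92%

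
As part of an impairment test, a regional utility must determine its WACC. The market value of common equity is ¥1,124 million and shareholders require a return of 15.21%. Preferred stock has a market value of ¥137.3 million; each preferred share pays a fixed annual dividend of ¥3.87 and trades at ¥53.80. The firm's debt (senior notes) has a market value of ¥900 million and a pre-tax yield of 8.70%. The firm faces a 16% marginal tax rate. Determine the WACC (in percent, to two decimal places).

Cost of preferred: Rp = 3.87 / 53.8 = 7.1933%.
Total capital V = 1124 + 137.3 + 900 = 2161.3.
Equity: weight = 1124/2161.3 = 0.5201; cost = 15.21%.
Preferred: weight = 137.3/2161.3 = 0.0635; cost = 7.1933%.
Senior notes: weight = 900/2161.3 = 0.4164; after-tax cost = 8.7% × (1 − 16%) = 7.3080%.
WACC = 0.5201 × 15.2100% + 0.0635 × 7.1933% + 0.4164 × 7.3080% = 11.4102%.

11.41%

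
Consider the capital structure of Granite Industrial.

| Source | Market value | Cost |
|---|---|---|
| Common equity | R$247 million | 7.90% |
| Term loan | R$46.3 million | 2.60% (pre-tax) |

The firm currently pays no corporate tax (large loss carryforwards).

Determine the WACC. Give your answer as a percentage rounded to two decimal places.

7.06%

Total capital V = 247 + 46.3 = 293.3.
Equity: weight = 247/293.3 = 0.8421; cost = 7.9%.
Term loan: weight = 46.3/293.3 = 0.1579; after-tax cost = 2.6% × (1 − 0%) = 2.6000%.
WACC = 0.8421 × 7.9000% + 0.1579 × 2.6000% = 7.0633%.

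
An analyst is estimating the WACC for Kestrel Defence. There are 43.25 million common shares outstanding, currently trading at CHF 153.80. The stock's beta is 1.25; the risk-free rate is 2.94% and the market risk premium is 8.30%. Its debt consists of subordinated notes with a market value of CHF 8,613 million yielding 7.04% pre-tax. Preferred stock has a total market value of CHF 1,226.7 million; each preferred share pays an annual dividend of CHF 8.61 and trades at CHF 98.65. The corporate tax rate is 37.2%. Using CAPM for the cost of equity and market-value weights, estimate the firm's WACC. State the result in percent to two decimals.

Cost of equity via CAPM: Re = 2.94% + 1.25 × 8.3% = 13.3150%.
Cost of preferred: Rp = 8.61 / 98.65 = 8.7278%.
Market value of equity E = 153.8 × 43.25m = 6651.85m.
Total capital V = 6651.85 + 1226.7 + 8613 = 16491.55.
Equity: weight = 6651.85/16491.55 = 0.4033; cost = 13.315%.
Preferred: weight = 1226.7/16491.55 = 0.0744; cost = 8.7278%.
Subordinated notes: weight = 8613/16491.55 = 0.5223; after-tax cost = 7.04% × (1 − 37.2%) = 4.4211%.
WACC = 0.4033 × 13.3150% + 0.0744 × 8.7278% + 0.5223 × 4.4211% = 8.3288%.

8.33%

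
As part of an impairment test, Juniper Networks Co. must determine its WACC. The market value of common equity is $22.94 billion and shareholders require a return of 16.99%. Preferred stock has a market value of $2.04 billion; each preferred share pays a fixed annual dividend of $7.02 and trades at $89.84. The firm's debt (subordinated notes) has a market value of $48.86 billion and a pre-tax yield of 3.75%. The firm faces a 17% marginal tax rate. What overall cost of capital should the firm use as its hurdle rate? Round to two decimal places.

Cost of preferred: Rp = 7.02 / 89.84 = 7.8139%.
Total capital V = 22.94 + 2.04 + 48.86 = 73.84.
Equity: weight = 22.94/73.84 = 0.3107; cost = 16.99%.
Preferred: weight = 2.04/73.84 = 0.0276; cost = 7.8139%.
Subordinated notes: weight = 48.86/73.84 = 0.6617; after-tax cost = 3.75% × (1 − 17%) = 3.1125%.
WACC = 0.3107 × 16.9900% + 0.0276 × 7.8139% + 0.6617 × 3.1125% = 7.5537%.

7.55%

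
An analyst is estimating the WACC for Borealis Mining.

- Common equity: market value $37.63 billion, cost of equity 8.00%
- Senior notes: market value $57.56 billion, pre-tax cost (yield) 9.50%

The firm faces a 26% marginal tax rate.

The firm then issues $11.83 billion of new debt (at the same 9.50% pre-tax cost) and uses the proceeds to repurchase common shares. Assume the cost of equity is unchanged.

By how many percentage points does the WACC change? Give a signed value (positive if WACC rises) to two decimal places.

-0.12 pp

Current WACC:
Total capital V = 37.63 + 57.56 = 95.19.
Equity: weight = 37.63/95.19 = 0.3953; cost = 8%.
Senior notes: weight = 57.56/95.19 = 0.6047; after-tax cost = 9.5% × (1 − 26%) = 7.0300%.
WACC = 0.3953 × 8.0000% + 0.6047 × 7.0300% = 7.4135%.
After the change:
Total capital V = 25.8 + 69.39 = 95.19.
Equity: weight = 25.8/95.19 = 0.2710; cost = 8%.
Senior notes: weight = 69.39/95.19 = 0.7290; after-tax cost = 9.5% × (1 − 26%) = 7.0300%.
WACC = 0.2710 × 8.0000% + 0.7290 × 7.0300% = 7.2929%.
Change in WACC = 7.2929% − 7.4135% = -0.1205 pp.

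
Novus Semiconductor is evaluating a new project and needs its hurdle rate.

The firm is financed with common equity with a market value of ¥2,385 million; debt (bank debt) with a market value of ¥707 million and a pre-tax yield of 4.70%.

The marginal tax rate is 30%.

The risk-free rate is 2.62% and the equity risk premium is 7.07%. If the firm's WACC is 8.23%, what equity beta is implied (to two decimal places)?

1.00

Total capital V = 2385 + 707 = 3092.
Equity weight = 2385/3092 = 0.7713.
Bank debt weight = 707/3092 = 0.2287.
Debt contribution = 0.2287 × 4.7% × (1 − 30%) = 0.7523%.
Required equity contribution = 8.23% − 0.7523% = 7.4777%  ⇒  Re = 9.6944%.
CAPM: 9.6944% = 2.62% + β × 7.07%  ⇒  β = 1.0006.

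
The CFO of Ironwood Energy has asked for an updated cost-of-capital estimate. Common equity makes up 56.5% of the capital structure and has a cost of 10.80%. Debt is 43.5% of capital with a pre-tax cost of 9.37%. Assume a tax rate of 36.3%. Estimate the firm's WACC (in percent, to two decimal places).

After-tax cost of debt = 9.37% × (1 − 36.3%) = 5.9687%.
WACC = 0.565 × 10.8000% + 0.435 × 5.9687% = 8.6984%.

8.70%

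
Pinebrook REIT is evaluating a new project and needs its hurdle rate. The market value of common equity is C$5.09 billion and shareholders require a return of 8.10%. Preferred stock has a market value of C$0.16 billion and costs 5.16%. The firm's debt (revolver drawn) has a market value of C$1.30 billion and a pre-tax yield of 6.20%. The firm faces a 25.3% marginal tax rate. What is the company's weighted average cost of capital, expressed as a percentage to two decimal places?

Total capital V = 5.09 + 0.16 + 1.3 = 6.55.
Equity: weight = 5.09/6.55 = 0.7771; cost = 8.1%.
Preferred: weight = 0.16/6.55 = 0.0244; cost = 5.16%.
Revolver drawn: weight = 1.3/6.55 = 0.1985; after-tax cost = 6.2% × (1 − 25.3%) = 4.6314%.
WACC = 0.7771 × 8.1000% + 0.0244 × 5.1600% + 0.1985 × 4.6314% = 7.3398%.

7.34%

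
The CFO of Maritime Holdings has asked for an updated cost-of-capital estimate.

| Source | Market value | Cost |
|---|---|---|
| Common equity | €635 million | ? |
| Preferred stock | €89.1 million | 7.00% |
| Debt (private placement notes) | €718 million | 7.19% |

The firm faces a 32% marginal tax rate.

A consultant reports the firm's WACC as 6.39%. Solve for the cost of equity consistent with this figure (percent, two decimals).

Total capital V = 635 + 89.1 + 718 = 1442.1.
Equity weight = 635/1442.1 = 0.4403.
Preferred weight = 89.1/1442.1 = 0.0618.
Private placement notes weight = 718/1442.1 = 0.4979.
Debt contribution = 0.4979 × 7.19% × (1 − 32%) = 2.4343%.
Preferred contribution = 0.0618 × 7% = 0.4325%.
Required equity contribution = 6.39% − 2.8668% = 3.5232%.
Re = 3.5232% / 0.4403 = 8.0014%.

8.00%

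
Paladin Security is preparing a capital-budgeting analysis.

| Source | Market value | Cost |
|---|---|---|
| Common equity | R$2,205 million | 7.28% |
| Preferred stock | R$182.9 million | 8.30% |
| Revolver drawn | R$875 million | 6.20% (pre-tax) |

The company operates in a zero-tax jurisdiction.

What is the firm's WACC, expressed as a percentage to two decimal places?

Total capital V = 2205 + 182.9 + 875 = 3262.9.
Equity: weight = 2205/3262.9 = 0.6758; cost = 7.28%.
Preferred: weight = 182.9/3262.9 = 0.0561; cost = 8.3%.
Revolver drawn: weight = 875/3262.9 = 0.2682; after-tax cost = 6.2% × (1 − 0%) = 6.2000%.
WACC = 0.6758 × 7.2800% + 0.0561 × 8.3000% + 0.2682 × 6.2000% = 7.0476%.

7.05%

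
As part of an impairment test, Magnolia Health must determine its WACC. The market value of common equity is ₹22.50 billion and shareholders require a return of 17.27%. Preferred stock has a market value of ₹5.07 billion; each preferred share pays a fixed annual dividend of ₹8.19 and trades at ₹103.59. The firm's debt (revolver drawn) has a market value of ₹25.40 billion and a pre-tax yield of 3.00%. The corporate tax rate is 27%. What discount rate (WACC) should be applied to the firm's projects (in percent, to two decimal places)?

Cost of preferred: Rp = 8.19 / 103.59 = 7.9062%.
Total capital V = 22.5 + 5.07 + 25.4 = 52.97.
Equity: weight = 22.5/52.97 = 0.4248; cost = 17.27%.
Preferred: weight = 5.07/52.97 = 0.0957; cost = 7.9062%.
Revolver drawn: weight = 25.4/52.97 = 0.4795; after-tax cost = 3% × (1 − 27%) = 2.1900%.
WACC = 0.4248 × 17.2700% + 0.0957 × 7.9062% + 0.4795 × 2.1900% = 9.1426%.

9.14%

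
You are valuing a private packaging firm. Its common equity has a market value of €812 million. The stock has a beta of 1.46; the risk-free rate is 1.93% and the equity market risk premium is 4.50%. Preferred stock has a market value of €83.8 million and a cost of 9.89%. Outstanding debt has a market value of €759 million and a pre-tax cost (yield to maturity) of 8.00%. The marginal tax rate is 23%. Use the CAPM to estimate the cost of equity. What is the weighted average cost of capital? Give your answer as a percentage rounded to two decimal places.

Cost of equity via CAPM: Re = 1.93% + 1.46 × 4.5% = 8.5000%.
Total capital V = 812 + 83.8 + 759 = 1654.8.
Equity: weight = 812/1654.8 = 0.4907; cost = 8.5%.
Preferred: weight = 83.8/1654.8 = 0.0506; cost = 9.89%.
Debt: weight = 759/1654.8 = 0.4587; after-tax cost = 8% × (1 − 23%) = 6.1600%.
WACC = 0.4907 × 8.5000% + 0.0506 × 9.8900% + 0.4587 × 6.1600% = 7.4971%.

7.50%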